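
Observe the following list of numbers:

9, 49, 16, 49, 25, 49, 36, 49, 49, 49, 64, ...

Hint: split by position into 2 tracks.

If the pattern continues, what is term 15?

Taking every 2nd term gives 2 separate tracks.
Track A: 9, 16, 25, 36, 49, 64 (consecutive squares n² from n = 3).
Track B: 49, 49, 49, 49, 49 (constant 49).
The 15th slot belongs to track A; its 8th term is 100.

100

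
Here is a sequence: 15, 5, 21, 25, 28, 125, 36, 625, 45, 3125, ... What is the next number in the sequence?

55

Taking every 2nd term gives 2 separate tracks.
Subsequence A: 15, 21, 28, 36, 45. Triangular numbers n(n+1)/2 for n = 5, 6, ….
Subsequence B: 5, 25, 125, 625, 3125. Successive powers of 5.
The 11th slot belongs to subsequence A; its 6th term is 55.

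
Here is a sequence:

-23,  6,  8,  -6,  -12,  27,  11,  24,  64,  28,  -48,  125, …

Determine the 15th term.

216

Read the sequence 3 terms at a time; column i is its own pattern.
Track A: -23, -6, 11, 28. Arithmetic, step +17.
Track B: 6, -12, 24, -48. Multiplying by -2 each time.
Track C: 8, 27, 64, 125. The cubes 2³, 3³, 4³, ….
The 15th slot belongs to track C; its 5th term is 216.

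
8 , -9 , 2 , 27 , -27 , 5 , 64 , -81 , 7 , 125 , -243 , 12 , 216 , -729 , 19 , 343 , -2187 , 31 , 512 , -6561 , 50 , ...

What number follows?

Split by position mod 3 into 3 tracks.
Stream A is 8, 27, 64, 125, 216, 343, 512, which is perfect cubes starting at 2³.
Stream B is -9, -27, -81, -243, -729, -2187, -6561, which is a geometric progression (common ratio 3).
Stream C is 2, 5, 7, 12, 19, 31, 50, which is Fibonacci-style (each term is the sum of the two before it).
Position 22 falls in stream A as its term 8, giving 729.

729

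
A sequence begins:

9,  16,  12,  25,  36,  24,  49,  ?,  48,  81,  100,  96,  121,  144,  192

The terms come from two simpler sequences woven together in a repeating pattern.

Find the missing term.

64

Positions follow the repeating pattern AAB; grouping by letter gives 2 tracks.
Track A: 9, 16, 25, 36, 49, ?, 81, 100, 121, 144 — consecutive squares n² from n = 3.
Track B: 12, 24, 48, 96, 192 — a geometric progression (common ratio 2).
So the missing entry in track A is 64.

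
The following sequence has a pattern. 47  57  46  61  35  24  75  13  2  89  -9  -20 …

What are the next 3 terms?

103, -31, -42

The slot pattern repeats as ABB (period 3), so there are 2 interleaved tracks.
Track A is 47, 61, 75, 89, which is arithmetic with common difference +14.
Track B is 57, 46, 35, 24, 13, 2, -9, -20, which is arithmetic with common difference −11.
Term 13 comes from track A (its 5th entry): 103.
Term 14 comes from track B (its 9th entry): -31.
Term 15 comes from track B (its 10th entry): -42.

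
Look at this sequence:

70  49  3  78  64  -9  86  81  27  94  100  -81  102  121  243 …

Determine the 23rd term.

Split by position mod 3: positions 1, 4, 7, … form one track, and each other residue class forms its own.
Track A = 70, 78, 86, 94, 102: linear: a_n = 62 + 8·n.
Track B = 49, 64, 81, 100, 121: consecutive squares n² from n = 7.
Track C = 3, -9, 27, -81, 243: geometric with ratio -3.
Position 23 falls in track B as its term 8, giving 196.

196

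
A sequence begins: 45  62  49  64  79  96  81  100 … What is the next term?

113

The slot pattern repeats as AABB (period 4), so there are 2 interleaved tracks.
Subsequence A is 45, 62, 79, 96, which is arithmetic, step +17.
Subsequence B is 49, 64, 81, 100, which is perfect squares starting at 7².
The 9th slot belongs to subsequence A; its 5th term is 113.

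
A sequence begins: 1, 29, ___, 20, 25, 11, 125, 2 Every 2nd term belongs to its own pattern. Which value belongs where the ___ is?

Odd-indexed and even-indexed terms follow separate rules.
Stream A is 1, ?, 25, 125, which is successive powers of 5.
Stream B is 29, 20, 11, 2, which is arithmetic with common difference −9.
The gap is stream A's term 2; the rule gives 5.

5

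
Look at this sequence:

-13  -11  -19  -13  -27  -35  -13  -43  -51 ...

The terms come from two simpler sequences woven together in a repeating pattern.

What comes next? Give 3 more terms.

Positions follow the repeating pattern ABB; grouping by letter gives 2 tracks.
Stream A: -13, -13, -13 — the constant sequence -13.
Stream B: -11, -19, -27, -35, -43, -51 — arithmetic, step −8.
Term 10 comes from stream A (its 4th entry): -13.
The 11th slot belongs to stream B; its 7th term is -59.
Term 12 comes from stream B (its 8th entry): -67.

-13, -59, -67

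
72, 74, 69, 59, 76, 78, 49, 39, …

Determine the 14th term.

86

Positions follow the repeating pattern AABB; grouping by letter gives 2 tracks.
Track A: 72, 74, 76, 78 (linear: a_n = 70 + 2·n).
Track B: 69, 59, 49, 39 (arithmetic, step −10).
Position 14 falls in track A as its term 8, giving 86.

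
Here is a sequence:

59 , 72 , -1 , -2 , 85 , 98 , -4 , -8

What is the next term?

Positions follow the repeating pattern AABB; grouping by letter gives 2 tracks.
Track A = 59, 72, 85, 98: linear: a_n = 46 + 13·n.
Track B = -1, -2, -4, -8: a geometric progression (common ratio 2).
Term 9 comes from track A (its 5th entry): 111.

111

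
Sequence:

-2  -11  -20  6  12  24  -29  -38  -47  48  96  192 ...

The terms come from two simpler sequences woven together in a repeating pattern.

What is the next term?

Reading positions in blocks of 6 reveals the pattern AAABBB — 2 tracks woven together.
Stream A: -2, -11, -20, -29, -38, -47 — subtracting 9 each time.
Stream B: 6, 12, 24, 48, 96, 192 — geometric with ratio 2.
The 13th slot belongs to stream A; its 7th term is -56.

-56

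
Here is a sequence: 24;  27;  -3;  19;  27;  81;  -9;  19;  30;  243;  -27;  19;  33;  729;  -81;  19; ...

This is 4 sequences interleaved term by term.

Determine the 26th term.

Taking every 4th term gives 4 separate tracks.
Track A: 24, 27, 30, 33. Linear: a_n = 21 + 3·n.
Track B: 27, 81, 243, 729. Powers 3^3, 3^4, 3^5, ….
Track C: -3, -9, -27, -81. Geometric with ratio 3.
Track D: 19, 19, 19, 19. Always 19.
The 26th slot belongs to track B; its 7th term is 19683.

19683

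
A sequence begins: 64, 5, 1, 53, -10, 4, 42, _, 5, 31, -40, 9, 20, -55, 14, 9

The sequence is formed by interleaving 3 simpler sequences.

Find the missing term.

-25

The terms cycle through 3 interleaved subsequences.
Subsequence A = 64, 53, 42, 31, 20, 9: arithmetic with common difference −11.
Subsequence B = 5, -10, ?, -40, -55: arithmetic with common difference −15.
Subsequence C = 1, 4, 5, 9, 14: each term equals the sum of the previous two.
Filling subsequence B at index 3 by its rule yields -25.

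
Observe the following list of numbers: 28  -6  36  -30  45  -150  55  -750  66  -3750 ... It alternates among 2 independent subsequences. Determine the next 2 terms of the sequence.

Taking every 2nd term gives 2 separate tracks.
Subsequence A = 28, 36, 45, 55, 66: the triangular numbers T_7, T_8, ….
Subsequence B = -6, -30, -150, -750, -3750: multiplying by 5 each time.
Term 11 comes from subsequence A (its 6th entry): 78.
Position 12 → subsequence B, term 6 = -18750.

78, -18750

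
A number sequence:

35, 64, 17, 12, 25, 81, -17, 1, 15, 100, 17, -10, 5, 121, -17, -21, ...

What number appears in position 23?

Taking every 4th term gives 4 separate tracks.
Track A: 35, 25, 15, 5. Arithmetic with common difference −10.
Track B: 64, 81, 100, 121. Perfect squares starting at 8².
Track C: 17, -17, 17, -17. Alternating ±17.
Track D: 12, 1, -10, -21. Arithmetic, step −11.
Position 23 falls in track C as its term 6, giving -17.

-17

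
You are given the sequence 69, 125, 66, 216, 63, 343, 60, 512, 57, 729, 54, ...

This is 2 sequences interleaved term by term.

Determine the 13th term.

51

Split by position mod 2 into 2 tracks.
Track A is 69, 66, 63, 60, 57, 54, which is subtracting 3 each time.
Track B is 125, 216, 343, 512, 729, which is consecutive cubes n³ from n = 5.
Term 13 comes from track A (its 7th entry): 51.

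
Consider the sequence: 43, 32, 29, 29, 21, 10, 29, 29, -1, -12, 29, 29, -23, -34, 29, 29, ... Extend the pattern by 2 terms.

-45, -56

Reading positions in blocks of 4 reveals the pattern AABB — 2 tracks woven together.
Stream A: 43, 32, 21, 10, -1, -12, -23, -34. Linear: a_n = 54 − 11·n.
Stream B: 29, 29, 29, 29, 29, 29, 29, 29. The constant sequence 29.
The 17th slot belongs to stream A; its 9th term is -45.
Position 18 falls in stream A as its term 10, giving -56.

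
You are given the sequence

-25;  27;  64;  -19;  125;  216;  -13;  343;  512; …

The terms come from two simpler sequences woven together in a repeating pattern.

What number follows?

The slot pattern repeats as ABB (period 3), so there are 2 interleaved tracks.
Stream A = -25, -19, -13: adding 6 each time.
Stream B = 27, 64, 125, 216, 343, 512: the cubes 3³, 4³, 5³, ….
Term 10 comes from stream A (its 4th entry): -7.

-7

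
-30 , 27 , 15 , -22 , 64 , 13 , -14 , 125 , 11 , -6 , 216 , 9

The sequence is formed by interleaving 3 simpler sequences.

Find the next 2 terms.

2, 343

The terms cycle through 3 interleaved subsequences.
Subsequence A: -30, -22, -14, -6 (arithmetic, step +8).
Subsequence B: 27, 64, 125, 216 (the cubes 3³, 4³, 5³, …).
Subsequence C: 15, 13, 11, 9 (subtracting 2 each time).
Position 13 → subsequence A, term 5 = 2.
The 14th slot belongs to subsequence B; its 5th term is 343.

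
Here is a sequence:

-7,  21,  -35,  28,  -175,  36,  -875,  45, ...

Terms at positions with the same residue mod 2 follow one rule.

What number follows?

-4375

Split by position mod 2 into 2 tracks.
Stream A: -7, -35, -175, -875 — multiplying by 5 each time.
Stream B: 21, 28, 36, 45 — the triangular numbers T_6, T_7, ….
The 9th slot belongs to stream A; its 5th term is -4375.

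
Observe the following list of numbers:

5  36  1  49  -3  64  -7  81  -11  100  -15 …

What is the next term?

121

Taking every 2nd term gives 2 separate tracks.
Stream A: 5, 1, -3, -7, -11, -15 (linear: a_n = 9 − 4·n).
Stream B: 36, 49, 64, 81, 100 (perfect squares starting at 6²).
Term 12 comes from stream B (its 6th entry): 121.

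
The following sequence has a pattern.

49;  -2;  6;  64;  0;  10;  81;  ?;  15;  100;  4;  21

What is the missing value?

The terms cycle through 3 interleaved subsequences.
Track A: 49, 64, 81, 100. Consecutive squares n² from n = 7.
Track B: -2, 0, ?, 4. Arithmetic with common difference +2.
Track C: 6, 10, 15, 21. The triangular numbers T_3, T_4, ….
The gap is track B's term 3; the rule gives 2.

2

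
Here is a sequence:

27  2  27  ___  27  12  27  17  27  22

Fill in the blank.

7

Odd-indexed and even-indexed terms follow separate rules.
Subsequence A is 27, 27, 27, 27, 27, which is constant 27.
Subsequence B is 2, ?, 12, 17, 22, which is linear: a_n = -3 + 5·n.
So the missing entry in subsequence B is 7.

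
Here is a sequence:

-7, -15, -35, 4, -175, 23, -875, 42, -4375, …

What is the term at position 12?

80

The terms cycle through 2 interleaved subsequences.
Track A: -7, -35, -175, -875, -4375 (a geometric progression (common ratio 5)).
Track B: -15, 4, 23, 42 (linear: a_n = -34 + 19·n).
Term 12 comes from track B (its 6th entry): 80.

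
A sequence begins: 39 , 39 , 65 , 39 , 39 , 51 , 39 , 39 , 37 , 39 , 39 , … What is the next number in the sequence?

Positions follow the repeating pattern AAB; grouping by letter gives 2 tracks.
Subsequence A: 39, 39, 39, 39, 39, 39, 39, 39. Constant 39.
Subsequence B: 65, 51, 37. Arithmetic with common difference −14.
Term 12 comes from subsequence B (its 4th entry): 23.

23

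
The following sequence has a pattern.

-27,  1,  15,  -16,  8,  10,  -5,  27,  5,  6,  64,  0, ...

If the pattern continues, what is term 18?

-10

Read the sequence 3 terms at a time; column i is its own pattern.
Track A: -27, -16, -5, 6 — arithmetic with common difference +11.
Track B: 1, 8, 27, 64 — perfect cubes starting at 1³.
Track C: 15, 10, 5, 0 — arithmetic with common difference −5.
Position 18 → track C, term 6 = -10.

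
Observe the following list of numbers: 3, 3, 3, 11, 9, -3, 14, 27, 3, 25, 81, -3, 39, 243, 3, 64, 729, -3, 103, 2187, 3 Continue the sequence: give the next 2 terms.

The terms cycle through 3 interleaved subsequences.
Track A: 3, 11, 14, 25, 39, 64, 103 (each term equals the sum of the previous two).
Track B: 3, 9, 27, 81, 243, 729, 2187 (successive powers of 3).
Track C: 3, -3, 3, -3, 3, -3, 3 (alternating ±3).
The 22nd slot belongs to track A; its 8th term is 167.
Term 23 comes from track B (its 8th entry): 6561.

167, 6561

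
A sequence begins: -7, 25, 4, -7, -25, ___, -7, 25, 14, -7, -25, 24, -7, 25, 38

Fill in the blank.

Taking every 3rd term gives 3 separate tracks.
Subsequence A = -7, -7, -7, -7, -7: always -7.
Subsequence B = 25, -25, 25, -25, 25: the oscillation 25·(−1)^(n+1).
Subsequence C = 4, ?, 14, 24, 38: a Fibonacci-like recurrence a_n = a_{n-1} + a_{n-2}.
The gap is subsequence C's term 2; the rule gives 10.

10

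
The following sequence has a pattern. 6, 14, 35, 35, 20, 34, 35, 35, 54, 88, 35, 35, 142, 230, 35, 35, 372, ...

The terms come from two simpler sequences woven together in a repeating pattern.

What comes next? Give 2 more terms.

Positions follow the repeating pattern AABB; grouping by letter gives 2 tracks.
Track A = 6, 14, 20, 34, 54, 88, 142, 230, 372: a Fibonacci-like recurrence a_n = a_{n-1} + a_{n-2}.
Track B = 35, 35, 35, 35, 35, 35, 35, 35: always 35.
Position 18 → track A, term 10 = 602.
The 19th slot belongs to track B; its 9th term is 35.

602, 35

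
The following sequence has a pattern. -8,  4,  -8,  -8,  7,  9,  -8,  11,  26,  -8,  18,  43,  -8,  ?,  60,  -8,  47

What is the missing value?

29

Split by position mod 3: positions 1, 4, 7, … form one track, and each other residue class forms its own.
Track A is -8, -8, -8, -8, -8, -8, which is the constant sequence -8.
Track B is 4, 7, 11, 18, ?, 47, which is Fibonacci-style (each term is the sum of the two before it).
Track C is -8, 9, 26, 43, 60, which is linear: a_n = -25 + 17·n.
Filling track B at index 5 by its rule yields 29.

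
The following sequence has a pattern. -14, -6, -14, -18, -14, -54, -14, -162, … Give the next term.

-14

Split by position mod 2 into 2 tracks.
Subsequence A: -14, -14, -14, -14 — the constant sequence -14.
Subsequence B: -6, -18, -54, -162 — a geometric progression (common ratio 3).
Term 9 comes from subsequence A (its 5th entry): -14.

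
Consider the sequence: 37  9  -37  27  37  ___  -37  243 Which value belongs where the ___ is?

Split by position mod 2 into 2 tracks.
Stream A is 37, -37, 37, -37, which is oscillating between 37 and -37.
Stream B is 9, 27, ?, 243, which is a geometric progression (common ratio 3).
Filling stream B at index 3 by its rule yields 81.

81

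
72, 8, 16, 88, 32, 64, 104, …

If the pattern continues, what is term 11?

512

Reading positions in blocks of 3 reveals the pattern ABB — 2 tracks woven together.
Subsequence A is 72, 88, 104, which is arithmetic with common difference +16.
Subsequence B is 8, 16, 32, 64, which is multiplying by 2 each time.
Position 11 → subsequence B, term 7 = 512.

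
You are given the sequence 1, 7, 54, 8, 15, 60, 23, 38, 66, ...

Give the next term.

61

The slot pattern repeats as AAB (period 3), so there are 2 interleaved tracks.
Track A = 1, 7, 8, 15, 23, 38: Fibonacci-style (each term is the sum of the two before it).
Track B = 54, 60, 66: linear: a_n = 48 + 6·n.
Term 10 comes from track A (its 7th entry): 61.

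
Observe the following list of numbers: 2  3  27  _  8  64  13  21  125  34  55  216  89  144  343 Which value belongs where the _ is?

5

The slot pattern repeats as AAB (period 3), so there are 2 interleaved tracks.
Track A: 2, 3, ?, 8, 13, 21, 34, 55, 89, 144 — Fibonacci-style (each term is the sum of the two before it).
Track B: 27, 64, 125, 216, 343 — perfect cubes starting at 3³.
The gap is track A's term 3; the rule gives 5.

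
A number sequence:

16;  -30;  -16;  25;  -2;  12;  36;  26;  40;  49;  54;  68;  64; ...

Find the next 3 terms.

The slot pattern repeats as ABB (period 3), so there are 2 interleaved tracks.
Stream A: 16, 25, 36, 49, 64 — consecutive squares n² from n = 4.
Stream B: -30, -16, -2, 12, 26, 40, 54, 68 — linear: a_n = -44 + 14·n.
Term 14 comes from stream B (its 9th entry): 82.
The 15th slot belongs to stream B; its 10th term is 96.
Position 16 falls in stream A as its term 6, giving 81.

82, 96, 81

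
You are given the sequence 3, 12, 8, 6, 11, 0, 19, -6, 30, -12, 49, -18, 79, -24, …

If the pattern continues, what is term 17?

207

The terms cycle through 2 interleaved subsequences.
Track A: 3, 8, 11, 19, 30, 49, 79 (each term equals the sum of the previous two).
Track B: 12, 6, 0, -6, -12, -18, -24 (arithmetic, step −6).
Position 17 falls in track A as its term 9, giving 207.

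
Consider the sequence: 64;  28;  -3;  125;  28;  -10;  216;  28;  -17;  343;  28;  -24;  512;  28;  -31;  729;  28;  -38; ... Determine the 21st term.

Split by position mod 3 into 3 tracks.
Track A = 64, 125, 216, 343, 512, 729: perfect cubes starting at 4³.
Track B = 28, 28, 28, 28, 28, 28: the constant sequence 28.
Track C = -3, -10, -17, -24, -31, -38: arithmetic, step −7.
The 21st slot belongs to track C; its 7th term is -45.

-45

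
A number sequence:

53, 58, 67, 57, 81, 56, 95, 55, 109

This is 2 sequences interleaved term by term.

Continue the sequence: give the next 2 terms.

54, 123

Taking every 2nd term gives 2 separate tracks.
Track A: 53, 67, 81, 95, 109 (linear: a_n = 39 + 14·n).
Track B: 58, 57, 56, 55 (arithmetic, step −1).
Position 10 → track B, term 5 = 54.
The 11th slot belongs to track A; its 6th term is 123.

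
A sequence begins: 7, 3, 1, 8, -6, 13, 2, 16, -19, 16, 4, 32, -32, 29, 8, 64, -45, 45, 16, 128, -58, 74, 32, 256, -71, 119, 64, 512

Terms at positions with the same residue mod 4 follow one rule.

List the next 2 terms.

-84, 193

Split by position mod 4: positions 1, 5, 9, … form one track, and each other residue class forms its own.
Track A: 7, -6, -19, -32, -45, -58, -71 — linear: a_n = 20 − 13·n.
Track B: 3, 13, 16, 29, 45, 74, 119 — Fibonacci-style (each term is the sum of the two before it).
Track C: 1, 2, 4, 8, 16, 32, 64 — powers of 2.
Track D: 8, 16, 32, 64, 128, 256, 512 — geometric with ratio 2.
Term 29 comes from track A (its 8th entry): -84.
The 30th slot belongs to track B; its 8th term is 193.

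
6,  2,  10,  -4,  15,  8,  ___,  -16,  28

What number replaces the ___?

Positions 1, 3, 5, … form one subsequence and positions 2, 4, 6, … form another.
Subsequence A: 6, 10, 15, ?, 28. Triangular numbers starting at T_3.
Subsequence B: 2, -4, 8, -16. Geometric, ×-2 each step.
Filling subsequence A at index 4 by its rule yields 21.

21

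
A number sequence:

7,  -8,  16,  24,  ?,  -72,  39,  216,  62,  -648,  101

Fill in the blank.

23

The terms cycle through 2 interleaved subsequences.
Track A: 7, 16, ?, 39, 62, 101. Each term equals the sum of the previous two.
Track B: -8, 24, -72, 216, -648. Multiplying by -3 each time.
Filling track A at index 3 by its rule yields 23.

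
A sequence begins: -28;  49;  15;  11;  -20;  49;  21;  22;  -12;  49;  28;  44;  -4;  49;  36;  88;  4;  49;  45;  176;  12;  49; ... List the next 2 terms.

55, 352

Taking every 4th term gives 4 separate tracks.
Track A is -28, -20, -12, -4, 4, 12, which is arithmetic with common difference +8.
Track B is 49, 49, 49, 49, 49, 49, which is constant 49.
Track C is 15, 21, 28, 36, 45, which is triangular numbers starting at T_5.
Track D is 11, 22, 44, 88, 176, which is geometric, ×2 each step.
Position 23 falls in track C as its term 6, giving 55.
Position 24 falls in track D as its term 6, giving 352.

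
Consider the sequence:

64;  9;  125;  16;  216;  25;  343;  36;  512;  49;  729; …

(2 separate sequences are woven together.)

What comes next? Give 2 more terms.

Odd-indexed and even-indexed terms follow separate rules.
Track A: 64, 125, 216, 343, 512, 729 (consecutive cubes n³ from n = 4).
Track B: 9, 16, 25, 36, 49 (consecutive squares n² from n = 3).
Term 12 comes from track B (its 6th entry): 64.
The 13th slot belongs to track A; its 7th term is 1000.

64, 1000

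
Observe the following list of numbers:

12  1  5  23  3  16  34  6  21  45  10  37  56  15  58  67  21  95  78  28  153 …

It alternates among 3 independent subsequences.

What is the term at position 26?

45

Taking every 3rd term gives 3 separate tracks.
Track A = 12, 23, 34, 45, 56, 67, 78: adding 11 each time.
Track B = 1, 3, 6, 10, 15, 21, 28: triangular numbers starting at T_1.
Track C = 5, 16, 21, 37, 58, 95, 153: Fibonacci-style (each term is the sum of the two before it).
The 26th slot belongs to track B; its 9th term is 45.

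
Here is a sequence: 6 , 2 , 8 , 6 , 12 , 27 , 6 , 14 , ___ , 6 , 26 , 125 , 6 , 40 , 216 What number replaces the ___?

The terms cycle through 3 interleaved subsequences.
Stream A: 6, 6, 6, 6, 6 — always 6.
Stream B: 2, 12, 14, 26, 40 — a Fibonacci-like recurrence a_n = a_{n-1} + a_{n-2}.
Stream C: 8, 27, ?, 125, 216 — the cubes 2³, 3³, 4³, ….
Filling stream C at index 3 by its rule yields 64.

64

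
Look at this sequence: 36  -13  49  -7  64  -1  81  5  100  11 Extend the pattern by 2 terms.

121, 17

Split by position mod 2 into 2 tracks.
Subsequence A: 36, 49, 64, 81, 100 — the squares 6², 7², 8², ….
Subsequence B: -13, -7, -1, 5, 11 — arithmetic with common difference +6.
Term 11 comes from subsequence A (its 6th entry): 121.
Position 12 falls in subsequence B as its term 6, giving 17.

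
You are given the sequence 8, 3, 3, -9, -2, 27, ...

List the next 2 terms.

Split by position mod 2 into 2 tracks.
Track A = 8, 3, -2: linear: a_n = 13 − 5·n.
Track B = 3, -9, 27: multiplying by -3 each time.
Position 7 → track A, term 4 = -7.
Term 8 comes from track B (its 4th entry): -81.

-7, -81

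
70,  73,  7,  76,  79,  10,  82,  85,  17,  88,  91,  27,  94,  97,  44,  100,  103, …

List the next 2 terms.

Positions follow the repeating pattern AAB; grouping by letter gives 2 tracks.
Subsequence A: 70, 73, 76, 79, 82, 85, 88, 91, 94, 97, 100, 103 (arithmetic, step +3).
Subsequence B: 7, 10, 17, 27, 44 (a Fibonacci-like recurrence a_n = a_{n-1} + a_{n-2}).
Position 18 falls in subsequence B as its term 6, giving 71.
Position 19 falls in subsequence A as its term 13, giving 106.

71, 106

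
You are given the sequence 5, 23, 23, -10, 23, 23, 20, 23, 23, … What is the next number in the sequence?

-40

Positions follow the repeating pattern ABB; grouping by letter gives 2 tracks.
Track A = 5, -10, 20: geometric, ×-2 each step.
Track B = 23, 23, 23, 23, 23, 23: always 23.
The 10th slot belongs to track A; its 4th term is -40.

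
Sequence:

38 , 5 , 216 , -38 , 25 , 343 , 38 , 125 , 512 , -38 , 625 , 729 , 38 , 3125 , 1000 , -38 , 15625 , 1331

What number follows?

38

Split by position mod 3: positions 1, 4, 7, … form one track, and each other residue class forms its own.
Track A is 38, -38, 38, -38, 38, -38, which is the oscillation 38·(−1)^(n+1).
Track B is 5, 25, 125, 625, 3125, 15625, which is powers of 5.
Track C is 216, 343, 512, 729, 1000, 1331, which is the cubes 6³, 7³, 8³, ….
Term 19 comes from track A (its 7th entry): 38.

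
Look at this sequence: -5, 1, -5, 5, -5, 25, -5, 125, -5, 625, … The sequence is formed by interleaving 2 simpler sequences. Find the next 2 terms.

Taking every 2nd term gives 2 separate tracks.
Track A is -5, -5, -5, -5, -5, which is always -5.
Track B is 1, 5, 25, 125, 625, which is powers 5^0, 5^1, 5^2, ….
Term 11 comes from track A (its 6th entry): -5.
The 12th slot belongs to track B; its 6th term is 3125.

-5, 3125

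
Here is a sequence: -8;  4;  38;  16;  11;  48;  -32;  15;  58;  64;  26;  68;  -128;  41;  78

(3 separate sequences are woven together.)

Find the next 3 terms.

The terms cycle through 3 interleaved subsequences.
Stream A: -8, 16, -32, 64, -128 — multiplying by -2 each time.
Stream B: 4, 11, 15, 26, 41 — a Fibonacci-like recurrence a_n = a_{n-1} + a_{n-2}.
Stream C: 38, 48, 58, 68, 78 — adding 10 each time.
The 16th slot belongs to stream A; its 6th term is 256.
Term 17 comes from stream B (its 6th entry): 67.
Position 18 → stream C, term 6 = 88.

256, 67, 88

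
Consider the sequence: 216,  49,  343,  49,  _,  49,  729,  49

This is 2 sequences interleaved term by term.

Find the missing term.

Taking every 2nd term gives 2 separate tracks.
Track A: 216, 343, ?, 729. The cubes 6³, 7³, 8³, ….
Track B: 49, 49, 49, 49. The constant sequence 49.
Track A's pattern makes the blank 512.

512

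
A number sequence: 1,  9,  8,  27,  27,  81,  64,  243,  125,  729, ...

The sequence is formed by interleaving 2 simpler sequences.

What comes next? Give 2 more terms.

216, 2187

Positions 1, 3, 5, … form one subsequence and positions 2, 4, 6, … form another.
Subsequence A: 1, 8, 27, 64, 125. Consecutive cubes n³ from n = 1.
Subsequence B: 9, 27, 81, 243, 729. Successive powers of 3.
The 11th slot belongs to subsequence A; its 6th term is 216.
The 12th slot belongs to subsequence B; its 6th term is 2187.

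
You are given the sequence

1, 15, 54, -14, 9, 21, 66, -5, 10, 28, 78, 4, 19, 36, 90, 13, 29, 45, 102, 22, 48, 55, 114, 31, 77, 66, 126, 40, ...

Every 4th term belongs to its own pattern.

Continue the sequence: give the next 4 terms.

Read the sequence 4 terms at a time; column i is its own pattern.
Track A: 1, 9, 10, 19, 29, 48, 77 — each term equals the sum of the previous two.
Track B: 15, 21, 28, 36, 45, 55, 66 — triangular numbers starting at T_5.
Track C: 54, 66, 78, 90, 102, 114, 126 — arithmetic, step +12.
Track D: -14, -5, 4, 13, 22, 31, 40 — linear: a_n = -23 + 9·n.
Term 29 comes from track A (its 8th entry): 125.
Position 30 → track B, term 8 = 78.
Term 31 comes from track C (its 8th entry): 138.
Position 32 falls in track D as its term 8, giving 49.

125, 78, 138, 49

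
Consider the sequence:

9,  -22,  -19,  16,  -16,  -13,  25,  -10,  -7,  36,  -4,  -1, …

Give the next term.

49

Positions follow the repeating pattern ABB; grouping by letter gives 2 tracks.
Track A: 9, 16, 25, 36 — the squares 3², 4², 5², ….
Track B: -22, -19, -16, -13, -10, -7, -4, -1 — adding 3 each time.
Position 13 → track A, term 5 = 49.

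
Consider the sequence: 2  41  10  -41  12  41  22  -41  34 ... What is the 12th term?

Split by position mod 2 into 2 tracks.
Subsequence A = 2, 10, 12, 22, 34: each term equals the sum of the previous two.
Subsequence B = 41, -41, 41, -41: the oscillation 41·(−1)^(n+1).
Position 12 falls in subsequence B as its term 6, giving -41.

-41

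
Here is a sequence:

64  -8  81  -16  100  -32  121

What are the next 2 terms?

Odd-indexed and even-indexed terms follow separate rules.
Track A is 64, 81, 100, 121, which is consecutive squares n² from n = 8.
Track B is -8, -16, -32, which is a geometric progression (common ratio 2).
The 8th slot belongs to track B; its 4th term is -64.
Position 9 falls in track A as its term 5, giving 144.

-64, 144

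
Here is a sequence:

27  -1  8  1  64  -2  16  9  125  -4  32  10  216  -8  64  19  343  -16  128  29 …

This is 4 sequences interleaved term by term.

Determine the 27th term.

Read the sequence 4 terms at a time; column i is its own pattern.
Subsequence A is 27, 64, 125, 216, 343, which is perfect cubes starting at 3³.
Subsequence B is -1, -2, -4, -8, -16, which is a geometric progression (common ratio 2).
Subsequence C is 8, 16, 32, 64, 128, which is powers of 2.
Subsequence D is 1, 9, 10, 19, 29, which is each term equals the sum of the previous two.
Position 27 → subsequence C, term 7 = 512.

512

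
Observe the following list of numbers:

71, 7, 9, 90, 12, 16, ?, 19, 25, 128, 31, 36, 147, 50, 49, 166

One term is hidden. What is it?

109

The terms cycle through 3 interleaved subsequences.
Track A: 71, 90, ?, 128, 147, 166 (linear: a_n = 52 + 19·n).
Track B: 7, 12, 19, 31, 50 (each term equals the sum of the previous two).
Track C: 9, 16, 25, 36, 49 (consecutive squares n² from n = 3).
So the missing entry in track A is 109.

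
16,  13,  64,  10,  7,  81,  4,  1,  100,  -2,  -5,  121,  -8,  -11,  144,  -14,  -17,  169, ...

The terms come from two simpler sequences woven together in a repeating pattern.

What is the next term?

-20

Positions follow the repeating pattern AAB; grouping by letter gives 2 tracks.
Subsequence A: 16, 13, 10, 7, 4, 1, -2, -5, -8, -11, -14, -17 — linear: a_n = 19 − 3·n.
Subsequence B: 64, 81, 100, 121, 144, 169 — the squares 8², 9², 10², ….
Position 19 falls in subsequence A as its term 13, giving -20.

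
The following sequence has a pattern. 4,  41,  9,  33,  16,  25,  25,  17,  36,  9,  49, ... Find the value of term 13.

64

Taking every 2nd term gives 2 separate tracks.
Track A: 4, 9, 16, 25, 36, 49 — perfect squares starting at 2².
Track B: 41, 33, 25, 17, 9 — arithmetic with common difference −8.
Position 13 → track A, term 7 = 64.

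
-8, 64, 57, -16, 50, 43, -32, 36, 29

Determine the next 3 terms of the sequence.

-64, 22, 15

Positions follow the repeating pattern ABB; grouping by letter gives 2 tracks.
Track A: -8, -16, -32 (geometric, ×2 each step).
Track B: 64, 57, 50, 43, 36, 29 (arithmetic, step −7).
Position 10 falls in track A as its term 4, giving -64.
Position 11 → track B, term 7 = 22.
Position 12 → track B, term 8 = 15.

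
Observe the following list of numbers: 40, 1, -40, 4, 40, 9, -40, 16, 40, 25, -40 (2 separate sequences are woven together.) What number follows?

Odd-indexed and even-indexed terms follow separate rules.
Stream A: 40, -40, 40, -40, 40, -40 (the oscillation 40·(−1)^(n+1)).
Stream B: 1, 4, 9, 16, 25 (the squares 1², 2², 3², …).
Term 12 comes from stream B (its 6th entry): 36.

36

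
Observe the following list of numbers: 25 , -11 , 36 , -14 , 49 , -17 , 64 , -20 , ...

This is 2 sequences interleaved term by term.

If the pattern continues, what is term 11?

100

Odd-indexed and even-indexed terms follow separate rules.
Stream A: 25, 36, 49, 64 — consecutive squares n² from n = 5.
Stream B: -11, -14, -17, -20 — linear: a_n = -8 − 3·n.
Position 11 → stream A, term 6 = 100.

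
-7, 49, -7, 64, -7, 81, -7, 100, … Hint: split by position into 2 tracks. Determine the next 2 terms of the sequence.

-7, 121

Positions 1, 3, 5, … form one subsequence and positions 2, 4, 6, … form another.
Stream A: -7, -7, -7, -7 (always -7).
Stream B: 49, 64, 81, 100 (consecutive squares n² from n = 7).
Position 9 falls in stream A as its term 5, giving -7.
Position 10 → stream B, term 5 = 121.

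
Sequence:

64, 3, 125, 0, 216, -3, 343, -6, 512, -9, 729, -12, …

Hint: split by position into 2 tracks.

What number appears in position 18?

-21

The terms cycle through 2 interleaved subsequences.
Stream A is 64, 125, 216, 343, 512, 729, which is the cubes 4³, 5³, 6³, ….
Stream B is 3, 0, -3, -6, -9, -12, which is arithmetic, step −3.
Position 18 → stream B, term 9 = -21.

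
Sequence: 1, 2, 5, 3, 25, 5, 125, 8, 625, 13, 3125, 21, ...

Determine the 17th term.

Split by position mod 2 into 2 tracks.
Stream A is 1, 5, 25, 125, 625, 3125, which is powers of 5.
Stream B is 2, 3, 5, 8, 13, 21, which is each term equals the sum of the previous two.
The 17th slot belongs to stream A; its 9th term is 390625.

390625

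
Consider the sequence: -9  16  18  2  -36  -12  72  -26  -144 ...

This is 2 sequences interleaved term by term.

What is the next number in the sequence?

-40

Positions 1, 3, 5, … form one subsequence and positions 2, 4, 6, … form another.
Subsequence A: -9, 18, -36, 72, -144 (a geometric progression (common ratio -2)).
Subsequence B: 16, 2, -12, -26 (linear: a_n = 30 − 14·n).
Position 10 → subsequence B, term 5 = -40.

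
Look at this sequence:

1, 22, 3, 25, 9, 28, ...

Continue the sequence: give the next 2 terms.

27, 31

Odd-indexed and even-indexed terms follow separate rules.
Stream A = 1, 3, 9: powers 3^0, 3^1, 3^2, ….
Stream B = 22, 25, 28: arithmetic with common difference +3.
Term 7 comes from stream A (its 4th entry): 27.
Position 8 falls in stream B as its term 4, giving 31.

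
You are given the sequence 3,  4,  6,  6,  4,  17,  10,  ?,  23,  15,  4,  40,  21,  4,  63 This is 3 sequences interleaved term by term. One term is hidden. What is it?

Taking every 3rd term gives 3 separate tracks.
Track A: 3, 6, 10, 15, 21. Triangular numbers starting at T_2.
Track B: 4, 4, ?, 4, 4. Always 4.
Track C: 6, 17, 23, 40, 63. Fibonacci-style (each term is the sum of the two before it).
The gap is track B's term 3; the rule gives 4.

4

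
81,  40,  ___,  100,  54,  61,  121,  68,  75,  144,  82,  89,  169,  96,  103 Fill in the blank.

47

Positions follow the repeating pattern ABB; grouping by letter gives 2 tracks.
Stream A: 81, 100, 121, 144, 169 — perfect squares starting at 9².
Stream B: 40, ?, 54, 61, 68, 75, 82, 89, 96, 103 — adding 7 each time.
So the missing entry in stream B is 47.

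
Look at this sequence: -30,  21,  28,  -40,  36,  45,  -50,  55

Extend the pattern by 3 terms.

66, -60, 78

Positions follow the repeating pattern ABB; grouping by letter gives 2 tracks.
Subsequence A: -30, -40, -50 (arithmetic with common difference −10).
Subsequence B: 21, 28, 36, 45, 55 (triangular numbers starting at T_6).
Position 9 falls in subsequence B as its term 6, giving 66.
Position 10 falls in subsequence A as its term 4, giving -60.
Position 11 → subsequence B, term 7 = 78.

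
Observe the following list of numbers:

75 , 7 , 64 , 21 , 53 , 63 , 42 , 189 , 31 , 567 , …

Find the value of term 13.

Split by position mod 2 into 2 tracks.
Track A: 75, 64, 53, 42, 31. Linear: a_n = 86 − 11·n.
Track B: 7, 21, 63, 189, 567. Geometric, ×3 each step.
The 13th slot belongs to track A; its 7th term is 9.

9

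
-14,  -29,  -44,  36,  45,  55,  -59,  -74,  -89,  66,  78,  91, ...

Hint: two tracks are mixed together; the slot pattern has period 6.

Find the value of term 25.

-194

Positions follow the repeating pattern AAABBB; grouping by letter gives 2 tracks.
Stream A: -14, -29, -44, -59, -74, -89. Arithmetic with common difference −15.
Stream B: 36, 45, 55, 66, 78, 91. The triangular numbers T_8, T_9, ….
The 25th slot belongs to stream A; its 13th term is -194.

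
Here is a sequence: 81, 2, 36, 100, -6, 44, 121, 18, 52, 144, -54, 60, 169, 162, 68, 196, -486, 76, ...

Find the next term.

Read the sequence 3 terms at a time; column i is its own pattern.
Stream A: 81, 100, 121, 144, 169, 196 — the squares 9², 10², 11², ….
Stream B: 2, -6, 18, -54, 162, -486 — a geometric progression (common ratio -3).
Stream C: 36, 44, 52, 60, 68, 76 — arithmetic with common difference +8.
The 19th slot belongs to stream A; its 7th term is 225.

225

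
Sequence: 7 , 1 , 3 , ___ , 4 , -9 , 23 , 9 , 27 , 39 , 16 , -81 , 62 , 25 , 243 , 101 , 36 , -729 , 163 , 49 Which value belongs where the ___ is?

Taking every 3rd term gives 3 separate tracks.
Subsequence A: 7, ?, 23, 39, 62, 101, 163 (Fibonacci-style (each term is the sum of the two before it)).
Subsequence B: 1, 4, 9, 16, 25, 36, 49 (the squares 1², 2², 3², …).
Subsequence C: 3, -9, 27, -81, 243, -729 (a geometric progression (common ratio -3)).
The gap is subsequence A's term 2; the rule gives 16.

16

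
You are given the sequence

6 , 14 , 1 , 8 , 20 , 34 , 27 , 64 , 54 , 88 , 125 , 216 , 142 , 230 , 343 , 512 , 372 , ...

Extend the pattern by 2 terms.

The slot pattern repeats as AABB (period 4), so there are 2 interleaved tracks.
Stream A: 6, 14, 20, 34, 54, 88, 142, 230, 372 — Fibonacci-style (each term is the sum of the two before it).
Stream B: 1, 8, 27, 64, 125, 216, 343, 512 — consecutive cubes n³ from n = 1.
Position 18 falls in stream A as its term 10, giving 602.
Term 19 comes from stream B (its 9th entry): 729.

602, 729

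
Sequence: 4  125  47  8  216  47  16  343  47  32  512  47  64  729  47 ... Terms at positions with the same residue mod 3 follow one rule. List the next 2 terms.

128, 1000

Split by position mod 3 into 3 tracks.
Track A: 4, 8, 16, 32, 64. Powers 2^2, 2^3, 2^4, ….
Track B: 125, 216, 343, 512, 729. The cubes 5³, 6³, 7³, ….
Track C: 47, 47, 47, 47, 47. The constant sequence 47.
Position 16 → track A, term 6 = 128.
Term 17 comes from track B (its 6th entry): 1000.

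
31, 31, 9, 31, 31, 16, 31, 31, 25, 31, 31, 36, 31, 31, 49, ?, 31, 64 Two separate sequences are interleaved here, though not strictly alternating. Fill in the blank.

31

Positions follow the repeating pattern AAB; grouping by letter gives 2 tracks.
Track A: 31, 31, 31, 31, 31, 31, 31, 31, 31, 31, ?, 31 (constant 31).
Track B: 9, 16, 25, 36, 49, 64 (consecutive squares n² from n = 3).
So the missing entry in track A is 31.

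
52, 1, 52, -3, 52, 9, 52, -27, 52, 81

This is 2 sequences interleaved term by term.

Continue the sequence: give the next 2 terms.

52, -243

The terms cycle through 2 interleaved subsequences.
Track A: 52, 52, 52, 52, 52. The constant sequence 52.
Track B: 1, -3, 9, -27, 81. Multiplying by -3 each time.
Position 11 falls in track A as its term 6, giving 52.
Term 12 comes from track B (its 6th entry): -243.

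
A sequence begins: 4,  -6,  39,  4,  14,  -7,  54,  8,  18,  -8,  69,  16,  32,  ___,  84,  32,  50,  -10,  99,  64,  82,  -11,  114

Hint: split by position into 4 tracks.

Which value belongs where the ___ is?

-9

Read the sequence 4 terms at a time; column i is its own pattern.
Stream A: 4, 14, 18, 32, 50, 82. A Fibonacci-like recurrence a_n = a_{n-1} + a_{n-2}.
Stream B: -6, -7, -8, ?, -10, -11. Arithmetic with common difference −1.
Stream C: 39, 54, 69, 84, 99, 114. Linear: a_n = 24 + 15·n.
Stream D: 4, 8, 16, 32, 64. Powers of 2.
Stream B's pattern makes the blank -9.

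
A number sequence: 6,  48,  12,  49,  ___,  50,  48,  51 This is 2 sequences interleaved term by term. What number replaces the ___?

Taking every 2nd term gives 2 separate tracks.
Subsequence A: 6, 12, ?, 48 (multiplying by 2 each time).
Subsequence B: 48, 49, 50, 51 (arithmetic, step +1).
The gap is subsequence A's term 3; the rule gives 24.

24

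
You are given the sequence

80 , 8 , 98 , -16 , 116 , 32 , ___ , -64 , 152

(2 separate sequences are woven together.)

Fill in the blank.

134

Taking every 2nd term gives 2 separate tracks.
Track A: 80, 98, 116, ?, 152 (arithmetic with common difference +18).
Track B: 8, -16, 32, -64 (geometric with ratio -2).
Track A's pattern makes the blank 134.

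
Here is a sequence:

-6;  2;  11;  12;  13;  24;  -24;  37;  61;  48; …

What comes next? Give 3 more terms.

98, 159, -96

Reading positions in blocks of 3 reveals the pattern ABB — 2 tracks woven together.
Track A: -6, 12, -24, 48 — geometric, ×-2 each step.
Track B: 2, 11, 13, 24, 37, 61 — Fibonacci-style (each term is the sum of the two before it).
Position 11 → track B, term 7 = 98.
Position 12 falls in track B as its term 8, giving 159.
Term 13 comes from track A (its 5th entry): -96.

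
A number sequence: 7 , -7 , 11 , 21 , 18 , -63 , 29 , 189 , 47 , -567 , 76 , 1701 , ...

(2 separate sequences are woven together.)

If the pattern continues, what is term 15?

Odd-indexed and even-indexed terms follow separate rules.
Stream A: 7, 11, 18, 29, 47, 76 (Fibonacci-style (each term is the sum of the two before it)).
Stream B: -7, 21, -63, 189, -567, 1701 (multiplying by -3 each time).
Position 15 → stream A, term 8 = 199.

199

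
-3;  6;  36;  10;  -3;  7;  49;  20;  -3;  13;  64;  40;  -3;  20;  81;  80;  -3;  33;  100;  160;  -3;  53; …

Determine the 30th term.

Read the sequence 4 terms at a time; column i is its own pattern.
Track A: -3, -3, -3, -3, -3, -3 — the constant sequence -3.
Track B: 6, 7, 13, 20, 33, 53 — Fibonacci-style (each term is the sum of the two before it).
Track C: 36, 49, 64, 81, 100 — perfect squares starting at 6².
Track D: 10, 20, 40, 80, 160 — a geometric progression (common ratio 2).
Position 30 → track B, term 8 = 139.

139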